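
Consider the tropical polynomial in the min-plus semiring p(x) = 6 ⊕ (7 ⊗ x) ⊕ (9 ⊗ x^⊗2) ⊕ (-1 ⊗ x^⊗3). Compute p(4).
p(4) = 6

A tropical monomial a ⊗ x^⊗i evaluates to a + i · x. Evaluating each term at x = 4:
  Term 0 contributes 6 + 0 · 4 = 6
  Term 1 contributes 7 + 1 · 4 = 11
  Term 2 contributes 9 + 2 · 4 = 17
  Term 3 contributes -1 + 3 · 4 = 11
p(4) = ⊕ of these = min[6, 11, 17, 11] = 6.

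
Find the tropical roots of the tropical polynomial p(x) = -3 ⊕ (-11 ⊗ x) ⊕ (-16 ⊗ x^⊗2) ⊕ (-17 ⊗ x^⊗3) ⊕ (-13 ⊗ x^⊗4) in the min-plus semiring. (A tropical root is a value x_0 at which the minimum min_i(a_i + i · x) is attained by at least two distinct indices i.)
Roots: {-4, 1, 5, 8}

Each tropical root is a break point of the lower envelope of the lines y = a_i + i · x (there are 5 lines, with slopes 0, 1, ..., 4). Only the lines that attain the minimum somewhere contribute to roots; other lines are dominated. Here the surviving (envelope) indices are i = 4, i = 3, i = 2, i = 1, i = 0.
Intersections between consecutive envelope lines give the roots: for adjacent envelope indices i < j the intersection is x = (a_i − a_j) / (j − i). Reading off the sorted break points: {-4, 1, 5, 8}.
Verification: at each break x_0, at least two indices attain the minimum of min_i(a_i + i · x_0).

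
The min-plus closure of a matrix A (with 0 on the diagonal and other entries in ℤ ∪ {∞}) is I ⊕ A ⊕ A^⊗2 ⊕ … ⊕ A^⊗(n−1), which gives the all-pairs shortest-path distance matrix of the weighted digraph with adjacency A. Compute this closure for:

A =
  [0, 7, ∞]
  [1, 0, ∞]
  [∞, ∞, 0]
Closure =
  [0, 7, ∞]
  [1, 0, ∞]
  [∞, ∞, 0]

This is the Floyd-Warshall all-pairs shortest-path computation. For each intermediate vertex k = 0, 1, …, 2, update dist[i][j] ← min(dist[i][j], dist[i][k] + dist[k][j]). The final matrix gives, for each (i, j), the minimum total weight of any directed path from i to j (possibly empty when i = j).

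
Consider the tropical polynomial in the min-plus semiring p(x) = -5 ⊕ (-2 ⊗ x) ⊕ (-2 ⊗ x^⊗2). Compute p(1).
p(1) = -5

A tropical monomial a ⊗ x^⊗i evaluates to a + i · x. Evaluating each term at x = 1:
  Term 0 contributes -5 + 0 · 1 = -5
  Term 1 contributes -2 + 1 · 1 = -1
  Term 2 contributes -2 + 2 · 1 = 0
p(1) = ⊕ of these = min[-5, -1, 0] = -5.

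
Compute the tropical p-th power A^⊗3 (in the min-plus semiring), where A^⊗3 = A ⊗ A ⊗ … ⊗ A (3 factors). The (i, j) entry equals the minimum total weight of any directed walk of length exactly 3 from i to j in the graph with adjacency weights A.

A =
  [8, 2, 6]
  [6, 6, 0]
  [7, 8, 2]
A^⊗3 =
  [9, 10, 4]
  [9, 9, 4]
  [11, 11, 6]

Each entry (A^⊗3)_ij equals the minimum over all length-3 walks i = v_0 → v_1 → … → v_3 = j of Σ_t A[v_t][v_{t+1}]. For example, for (i, j) = (0, 2) we minimise over 9 possible intermediate vertex sequences; the minimum is 4, attained along the walk 0 → 1 → 2 → 2.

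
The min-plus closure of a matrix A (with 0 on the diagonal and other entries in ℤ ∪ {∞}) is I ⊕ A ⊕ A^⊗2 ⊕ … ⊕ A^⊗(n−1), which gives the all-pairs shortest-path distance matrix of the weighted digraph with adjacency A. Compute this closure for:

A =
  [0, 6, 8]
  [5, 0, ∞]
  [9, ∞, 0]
Closure =
  [0, 6, 8]
  [5, 0, 13]
  [9, 15, 0]

This is the Floyd-Warshall all-pairs shortest-path computation. For each intermediate vertex k = 0, 1, …, 2, update dist[i][j] ← min(dist[i][j], dist[i][k] + dist[k][j]). The final matrix gives, for each (i, j), the minimum total weight of any directed path from i to j (possibly empty when i = j).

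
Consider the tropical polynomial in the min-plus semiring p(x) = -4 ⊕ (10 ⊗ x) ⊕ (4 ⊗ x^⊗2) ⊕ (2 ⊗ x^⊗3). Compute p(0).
p(0) = -4

A tropical monomial a ⊗ x^⊗i evaluates to a + i · x. Evaluating each term at x = 0:
  Term 0 contributes -4 + 0 · 0 = -4
  Term 1 contributes 10 + 1 · 0 = 10
  Term 2 contributes 4 + 2 · 0 = 4
  Term 3 contributes 2 + 3 · 0 = 2
p(0) = ⊕ of these = min[-4, 10, 4, 2] = -4.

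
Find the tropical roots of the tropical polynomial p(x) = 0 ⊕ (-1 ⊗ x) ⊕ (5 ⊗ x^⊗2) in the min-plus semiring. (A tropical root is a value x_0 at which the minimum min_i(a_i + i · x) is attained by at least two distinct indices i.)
Roots: {-6, 1}

Each tropical root is a break point of the lower envelope of the lines y = a_i + i · x (there are 3 lines, with slopes 0, 1, ..., 2). Only the lines that attain the minimum somewhere contribute to roots; other lines are dominated. Here the surviving (envelope) indices are i = 2, i = 1, i = 0.
Intersections between consecutive envelope lines give the roots: for adjacent envelope indices i < j the intersection is x = (a_i − a_j) / (j − i). Reading off the sorted break points: {-6, 1}.
Verification: at each break x_0, at least two indices attain the minimum of min_i(a_i + i · x_0).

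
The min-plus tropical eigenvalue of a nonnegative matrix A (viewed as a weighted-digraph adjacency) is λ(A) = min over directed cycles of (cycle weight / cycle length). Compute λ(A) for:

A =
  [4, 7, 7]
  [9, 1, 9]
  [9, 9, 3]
λ(A) = 1

Enumerate directed cycles and compute their means (weight / length). Sample:
  cycle 0 → 0: weight = 4, length = 1, mean = 4/1 ≈ 4.000
  cycle 1 → 1: weight = 1, length = 1, mean = 1/1 ≈ 1.000
  cycle 2 → 2: weight = 3, length = 1, mean = 3/1 ≈ 3.000
  cycle 0 → 1 → 0: weight = 16, length = 2, mean = 16/2 ≈ 8.000
  cycle 0 → 2 → 0: weight = 16, length = 2, mean = 16/2 ≈ 8.000
  cycle 1 → 0 → 1: weight = 16, length = 2, mean = 16/2 ≈ 8.000
Minimum mean = 1.000, attained e.g. along the cycle 1 → 1 with weight 1 and length 1. So λ(A) = 1/1 = 1.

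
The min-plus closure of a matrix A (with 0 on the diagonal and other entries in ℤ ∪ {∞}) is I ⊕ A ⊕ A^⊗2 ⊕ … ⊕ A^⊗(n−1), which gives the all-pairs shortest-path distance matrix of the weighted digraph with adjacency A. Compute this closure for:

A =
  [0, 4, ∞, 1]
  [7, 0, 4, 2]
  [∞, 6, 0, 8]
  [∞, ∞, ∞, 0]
Closure =
  [0, 4, 8, 1]
  [7, 0, 4, 2]
  [13, 6, 0, 8]
  [∞, ∞, ∞, 0]

This is the Floyd-Warshall all-pairs shortest-path computation. For each intermediate vertex k = 0, 1, …, 3, update dist[i][j] ← min(dist[i][j], dist[i][k] + dist[k][j]). The final matrix gives, for each (i, j), the minimum total weight of any directed path from i to j (possibly empty when i = j).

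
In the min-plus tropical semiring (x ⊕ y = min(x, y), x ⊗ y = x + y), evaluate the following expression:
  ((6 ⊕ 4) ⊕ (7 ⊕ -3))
((6 ⊕ 4) ⊕ (7 ⊕ -3)) = -3

Expand innermost to outermost. Recall ⊕ takes the minimum of its arguments and ⊗ takes their sum. Working out the expression ((6 ⊕ 4) ⊕ (7 ⊕ -3)) gives -3.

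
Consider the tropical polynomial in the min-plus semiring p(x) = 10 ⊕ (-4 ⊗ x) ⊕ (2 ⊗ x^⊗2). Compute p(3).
p(3) = -1

A tropical monomial a ⊗ x^⊗i evaluates to a + i · x. Evaluating each term at x = 3:
  Term 0 contributes 10 + 0 · 3 = 10
  Term 1 contributes -4 + 1 · 3 = -1
  Term 2 contributes 2 + 2 · 3 = 8
p(3) = ⊕ of these = min[10, -1, 8] = -1.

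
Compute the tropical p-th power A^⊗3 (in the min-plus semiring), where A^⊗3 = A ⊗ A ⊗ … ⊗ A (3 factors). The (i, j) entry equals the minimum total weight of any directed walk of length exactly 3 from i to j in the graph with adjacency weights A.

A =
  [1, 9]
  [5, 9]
A^⊗3 =
  [3, 11]
  [7, 15]

Each entry (A^⊗3)_ij equals the minimum over all length-3 walks i = v_0 → v_1 → … → v_3 = j of Σ_t A[v_t][v_{t+1}]. For example, for (i, j) = (0, 1) we minimise over 4 possible intermediate vertex sequences; the minimum is 11, attained along the walk 0 → 0 → 0 → 1.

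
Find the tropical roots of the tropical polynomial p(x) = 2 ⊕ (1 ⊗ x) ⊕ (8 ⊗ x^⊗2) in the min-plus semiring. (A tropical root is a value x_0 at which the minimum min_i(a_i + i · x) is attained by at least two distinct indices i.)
Roots: {-7, 1}

Each tropical root is a break point of the lower envelope of the lines y = a_i + i · x (there are 3 lines, with slopes 0, 1, ..., 2). Only the lines that attain the minimum somewhere contribute to roots; other lines are dominated. Here the surviving (envelope) indices are i = 2, i = 1, i = 0.
Intersections between consecutive envelope lines give the roots: for adjacent envelope indices i < j the intersection is x = (a_i − a_j) / (j − i). Reading off the sorted break points: {-7, 1}.
Verification: at each break x_0, at least two indices attain the minimum of min_i(a_i + i · x_0).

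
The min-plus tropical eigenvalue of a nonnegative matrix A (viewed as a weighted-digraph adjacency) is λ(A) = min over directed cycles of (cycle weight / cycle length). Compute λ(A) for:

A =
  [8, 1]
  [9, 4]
λ(A) = 4

Enumerate directed cycles and compute their means (weight / length). Sample:
  cycle 0 → 0: weight = 8, length = 1, mean = 8/1 ≈ 8.000
  cycle 1 → 1: weight = 4, length = 1, mean = 4/1 ≈ 4.000
  cycle 0 → 1 → 0: weight = 10, length = 2, mean = 10/2 ≈ 5.000
  cycle 1 → 0 → 1: weight = 10, length = 2, mean = 10/2 ≈ 5.000
Minimum mean = 4.000, attained e.g. along the cycle 1 → 1 with weight 4 and length 1. So λ(A) = 4/1 = 4.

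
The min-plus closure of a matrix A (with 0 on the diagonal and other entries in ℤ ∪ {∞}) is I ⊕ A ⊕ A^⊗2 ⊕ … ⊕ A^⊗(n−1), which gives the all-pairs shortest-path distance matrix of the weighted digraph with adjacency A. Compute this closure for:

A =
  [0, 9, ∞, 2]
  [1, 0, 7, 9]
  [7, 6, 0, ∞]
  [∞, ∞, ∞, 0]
Closure =
  [0, 9, 16, 2]
  [1, 0, 7, 3]
  [7, 6, 0, 9]
  [∞, ∞, ∞, 0]

This is the Floyd-Warshall all-pairs shortest-path computation. For each intermediate vertex k = 0, 1, …, 3, update dist[i][j] ← min(dist[i][j], dist[i][k] + dist[k][j]). The final matrix gives, for each (i, j), the minimum total weight of any directed path from i to j (possibly empty when i = j).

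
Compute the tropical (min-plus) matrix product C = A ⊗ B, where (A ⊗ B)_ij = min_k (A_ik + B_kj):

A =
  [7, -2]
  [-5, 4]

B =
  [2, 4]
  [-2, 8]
A ⊗ B =
  [-4, 6]
  [-3, -1]

Apply the min-plus product entry-by-entry:
  C[0][0] = min over k of (A[0][0] + B[0][0] = 7 + 2 = 9, A[0][1] + B[1][0] = -2 + -2 = -4) = -4 (attained at k = 1)
  C[0][1] = min over k of (A[0][0] + B[0][1] = 7 + 4 = 11, A[0][1] + B[1][1] = -2 + 8 = 6) = 6 (attained at k = 1)
  C[1][0] = min over k of (A[1][0] + B[0][0] = -5 + 2 = -3, A[1][1] + B[1][0] = 4 + -2 = 2) = -3 (attained at k = 0)
  C[1][1] = min over k of (A[1][0] + B[0][1] = -5 + 4 = -1, A[1][1] + B[1][1] = 4 + 8 = 12) = -1 (attained at k = 0)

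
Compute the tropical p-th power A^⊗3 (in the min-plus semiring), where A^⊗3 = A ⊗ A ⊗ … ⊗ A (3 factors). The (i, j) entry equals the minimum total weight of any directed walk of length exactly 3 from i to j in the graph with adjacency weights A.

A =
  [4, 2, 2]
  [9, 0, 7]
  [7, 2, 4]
A^⊗3 =
  [11, 2, 9]
  [9, 0, 7]
  [11, 2, 9]

Each entry (A^⊗3)_ij equals the minimum over all length-3 walks i = v_0 → v_1 → … → v_3 = j of Σ_t A[v_t][v_{t+1}]. For example, for (i, j) = (0, 2) we minimise over 9 possible intermediate vertex sequences; the minimum is 9, attained along the walk 0 → 1 → 1 → 2.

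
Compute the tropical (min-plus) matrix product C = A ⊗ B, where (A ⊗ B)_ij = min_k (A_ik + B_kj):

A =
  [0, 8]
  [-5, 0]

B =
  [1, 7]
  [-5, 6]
A ⊗ B =
  [1, 7]
  [-5, 2]

Apply the min-plus product entry-by-entry:
  C[0][0] = min over k of (A[0][0] + B[0][0] = 0 + 1 = 1, A[0][1] + B[1][0] = 8 + -5 = 3) = 1 (attained at k = 0)
  C[0][1] = min over k of (A[0][0] + B[0][1] = 0 + 7 = 7, A[0][1] + B[1][1] = 8 + 6 = 14) = 7 (attained at k = 0)
  C[1][0] = min over k of (A[1][0] + B[0][0] = -5 + 1 = -4, A[1][1] + B[1][0] = 0 + -5 = -5) = -5 (attained at k = 1)
  C[1][1] = min over k of (A[1][0] + B[0][1] = -5 + 7 = 2, A[1][1] + B[1][1] = 0 + 6 = 6) = 2 (attained at k = 0)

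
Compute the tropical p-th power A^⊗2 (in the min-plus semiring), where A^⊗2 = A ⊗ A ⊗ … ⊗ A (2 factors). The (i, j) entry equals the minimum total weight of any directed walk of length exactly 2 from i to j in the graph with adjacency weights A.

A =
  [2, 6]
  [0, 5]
A^⊗2 =
  [4, 8]
  [2, 6]

Each entry (A^⊗2)_ij equals the minimum over all length-2 walks i = v_0 → v_1 → … → v_2 = j of Σ_t A[v_t][v_{t+1}]. For example, for (i, j) = (0, 1) we minimise over 2 possible intermediate vertex sequences; the minimum is 8, attained along the walk 0 → 0 → 1.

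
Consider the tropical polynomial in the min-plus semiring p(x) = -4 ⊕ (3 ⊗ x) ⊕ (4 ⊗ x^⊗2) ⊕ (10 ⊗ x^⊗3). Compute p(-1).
p(-1) = -4

A tropical monomial a ⊗ x^⊗i evaluates to a + i · x. Evaluating each term at x = -1:
  Term 0 contributes -4 + 0 · -1 = -4
  Term 1 contributes 3 + 1 · -1 = 2
  Term 2 contributes 4 + 2 · -1 = 2
  Term 3 contributes 10 + 3 · -1 = 7
p(-1) = ⊕ of these = min[-4, 2, 2, 7] = -4.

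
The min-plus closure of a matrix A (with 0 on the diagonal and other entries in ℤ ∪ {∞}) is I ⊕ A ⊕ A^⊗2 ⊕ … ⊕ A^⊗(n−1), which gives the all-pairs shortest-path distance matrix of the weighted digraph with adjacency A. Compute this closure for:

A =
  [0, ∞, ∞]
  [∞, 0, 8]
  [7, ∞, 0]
Closure =
  [0, ∞, ∞]
  [15, 0, 8]
  [7, ∞, 0]

This is the Floyd-Warshall all-pairs shortest-path computation. For each intermediate vertex k = 0, 1, …, 2, update dist[i][j] ← min(dist[i][j], dist[i][k] + dist[k][j]). The final matrix gives, for each (i, j), the minimum total weight of any directed path from i to j (possibly empty when i = j).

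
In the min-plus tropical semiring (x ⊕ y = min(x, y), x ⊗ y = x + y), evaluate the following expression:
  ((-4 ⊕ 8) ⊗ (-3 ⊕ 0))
((-4 ⊕ 8) ⊗ (-3 ⊕ 0)) = -7

Expand innermost to outermost. Recall ⊕ takes the minimum of its arguments and ⊗ takes their sum. Working out the expression ((-4 ⊕ 8) ⊗ (-3 ⊕ 0)) gives -7.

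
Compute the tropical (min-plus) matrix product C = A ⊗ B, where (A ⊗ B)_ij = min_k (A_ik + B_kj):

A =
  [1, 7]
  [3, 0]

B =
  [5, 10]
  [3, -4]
A ⊗ B =
  [6, 3]
  [3, -4]

Apply the min-plus product entry-by-entry:
  C[0][0] = min over k of (A[0][0] + B[0][0] = 1 + 5 = 6, A[0][1] + B[1][0] = 7 + 3 = 10) = 6 (attained at k = 0)
  C[0][1] = min over k of (A[0][0] + B[0][1] = 1 + 10 = 11, A[0][1] + B[1][1] = 7 + -4 = 3) = 3 (attained at k = 1)
  C[1][0] = min over k of (A[1][0] + B[0][0] = 3 + 5 = 8, A[1][1] + B[1][0] = 0 + 3 = 3) = 3 (attained at k = 1)
  C[1][1] = min over k of (A[1][0] + B[0][1] = 3 + 10 = 13, A[1][1] + B[1][1] = 0 + -4 = -4) = -4 (attained at k = 1)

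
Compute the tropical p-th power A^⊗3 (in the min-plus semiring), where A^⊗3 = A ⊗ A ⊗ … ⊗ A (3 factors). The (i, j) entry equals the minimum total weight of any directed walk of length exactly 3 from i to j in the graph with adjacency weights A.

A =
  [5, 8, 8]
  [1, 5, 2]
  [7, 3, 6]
A^⊗3 =
  [12, 13, 13]
  [6, 10, 7]
  [9, 8, 10]

Each entry (A^⊗3)_ij equals the minimum over all length-3 walks i = v_0 → v_1 → … → v_3 = j of Σ_t A[v_t][v_{t+1}]. For example, for (i, j) = (0, 2) we minimise over 9 possible intermediate vertex sequences; the minimum is 13, attained along the walk 0 → 2 → 1 → 2.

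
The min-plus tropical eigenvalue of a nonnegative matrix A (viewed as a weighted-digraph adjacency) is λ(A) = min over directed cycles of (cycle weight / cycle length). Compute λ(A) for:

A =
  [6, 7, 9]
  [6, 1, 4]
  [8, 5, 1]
λ(A) = 1

Enumerate directed cycles and compute their means (weight / length). Sample:
  cycle 0 → 0: weight = 6, length = 1, mean = 6/1 ≈ 6.000
  cycle 1 → 1: weight = 1, length = 1, mean = 1/1 ≈ 1.000
  cycle 2 → 2: weight = 1, length = 1, mean = 1/1 ≈ 1.000
  cycle 0 → 1 → 0: weight = 13, length = 2, mean = 13/2 ≈ 6.500
  cycle 0 → 2 → 0: weight = 17, length = 2, mean = 17/2 ≈ 8.500
  cycle 1 → 0 → 1: weight = 13, length = 2, mean = 13/2 ≈ 6.500
Minimum mean = 1.000, attained e.g. along the cycle 1 → 1 with weight 1 and length 1. So λ(A) = 1/1 = 1.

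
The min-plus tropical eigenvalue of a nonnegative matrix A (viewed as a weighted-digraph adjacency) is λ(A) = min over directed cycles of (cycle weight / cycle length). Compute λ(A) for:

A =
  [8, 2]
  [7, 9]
λ(A) = 9/2

Enumerate directed cycles and compute their means (weight / length). Sample:
  cycle 0 → 0: weight = 8, length = 1, mean = 8/1 ≈ 8.000
  cycle 1 → 1: weight = 9, length = 1, mean = 9/1 ≈ 9.000
  cycle 0 → 1 → 0: weight = 9, length = 2, mean = 9/2 ≈ 4.500
  cycle 1 → 0 → 1: weight = 9, length = 2, mean = 9/2 ≈ 4.500
Minimum mean = 4.500, attained e.g. along the cycle 0 → 1 → 0 with weight 9 and length 2. So λ(A) = 9/2 = 9/2.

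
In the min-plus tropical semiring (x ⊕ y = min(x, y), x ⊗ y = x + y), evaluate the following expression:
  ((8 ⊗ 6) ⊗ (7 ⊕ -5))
((8 ⊗ 6) ⊗ (7 ⊕ -5)) = 9

Expand innermost to outermost. Recall ⊕ takes the minimum of its arguments and ⊗ takes their sum. Working out the expression ((8 ⊗ 6) ⊗ (7 ⊕ -5)) gives 9.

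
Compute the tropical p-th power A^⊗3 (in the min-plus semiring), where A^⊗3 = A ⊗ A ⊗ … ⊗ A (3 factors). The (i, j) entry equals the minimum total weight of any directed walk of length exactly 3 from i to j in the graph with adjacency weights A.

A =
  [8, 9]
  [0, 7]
A^⊗3 =
  [16, 18]
  [9, 16]

Each entry (A^⊗3)_ij equals the minimum over all length-3 walks i = v_0 → v_1 → … → v_3 = j of Σ_t A[v_t][v_{t+1}]. For example, for (i, j) = (0, 1) we minimise over 4 possible intermediate vertex sequences; the minimum is 18, attained along the walk 0 → 1 → 0 → 1.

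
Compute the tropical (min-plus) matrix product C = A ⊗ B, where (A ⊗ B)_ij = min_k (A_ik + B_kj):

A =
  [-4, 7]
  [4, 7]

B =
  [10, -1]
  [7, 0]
A ⊗ B =
  [6, -5]
  [14, 3]

Apply the min-plus product entry-by-entry:
  C[0][0] = min over k of (A[0][0] + B[0][0] = -4 + 10 = 6, A[0][1] + B[1][0] = 7 + 7 = 14) = 6 (attained at k = 0)
  C[0][1] = min over k of (A[0][0] + B[0][1] = -4 + -1 = -5, A[0][1] + B[1][1] = 7 + 0 = 7) = -5 (attained at k = 0)
  C[1][0] = min over k of (A[1][0] + B[0][0] = 4 + 10 = 14, A[1][1] + B[1][0] = 7 + 7 = 14) = 14 (attained at k = 0)
  C[1][1] = min over k of (A[1][0] + B[0][1] = 4 + -1 = 3, A[1][1] + B[1][1] = 7 + 0 = 7) = 3 (attained at k = 0)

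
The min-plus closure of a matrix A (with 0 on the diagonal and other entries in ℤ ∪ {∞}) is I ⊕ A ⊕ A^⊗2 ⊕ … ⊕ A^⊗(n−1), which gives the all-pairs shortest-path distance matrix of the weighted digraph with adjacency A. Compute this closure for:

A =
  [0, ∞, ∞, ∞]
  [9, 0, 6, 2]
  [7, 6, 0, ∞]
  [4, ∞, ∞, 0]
Closure =
  [0, ∞, ∞, ∞]
  [6, 0, 6, 2]
  [7, 6, 0, 8]
  [4, ∞, ∞, 0]

This is the Floyd-Warshall all-pairs shortest-path computation. For each intermediate vertex k = 0, 1, …, 3, update dist[i][j] ← min(dist[i][j], dist[i][k] + dist[k][j]). The final matrix gives, for each (i, j), the minimum total weight of any directed path from i to j (possibly empty when i = j).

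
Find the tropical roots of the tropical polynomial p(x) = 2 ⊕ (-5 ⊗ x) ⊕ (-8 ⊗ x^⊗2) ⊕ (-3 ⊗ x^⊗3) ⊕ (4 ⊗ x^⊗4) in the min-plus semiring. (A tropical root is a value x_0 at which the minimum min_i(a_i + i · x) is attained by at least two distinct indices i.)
Roots: {-7, -5, 3, 7}

Each tropical root is a break point of the lower envelope of the lines y = a_i + i · x (there are 5 lines, with slopes 0, 1, ..., 4). Only the lines that attain the minimum somewhere contribute to roots; other lines are dominated. Here the surviving (envelope) indices are i = 4, i = 3, i = 2, i = 1, i = 0.
Intersections between consecutive envelope lines give the roots: for adjacent envelope indices i < j the intersection is x = (a_i − a_j) / (j − i). Reading off the sorted break points: {-7, -5, 3, 7}.
Verification: at each break x_0, at least two indices attain the minimum of min_i(a_i + i · x_0).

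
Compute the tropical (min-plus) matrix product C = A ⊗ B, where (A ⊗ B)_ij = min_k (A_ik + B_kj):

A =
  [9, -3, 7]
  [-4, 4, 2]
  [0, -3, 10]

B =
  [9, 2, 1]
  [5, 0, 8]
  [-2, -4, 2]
A ⊗ B =
  [2, -3, 5]
  [0, -2, -3]
  [2, -3, 1]

Apply the min-plus product entry-by-entry:
  C[0][0] = min over k of (A[0][0] + B[0][0] = 9 + 9 = 18, A[0][1] + B[1][0] = -3 + 5 = 2, A[0][2] + B[2][0] = 7 + -2 = 5) = 2 (attained at k = 1)
  C[0][1] = min over k of (A[0][0] + B[0][1] = 9 + 2 = 11, A[0][1] + B[1][1] = -3 + 0 = -3, A[0][2] + B[2][1] = 7 + -4 = 3) = -3 (attained at k = 1)
  C[0][2] = min over k of (A[0][0] + B[0][2] = 9 + 1 = 10, A[0][1] + B[1][2] = -3 + 8 = 5, A[0][2] + B[2][2] = 7 + 2 = 9) = 5 (attained at k = 1)
  C[1][0] = min over k of (A[1][0] + B[0][0] = -4 + 9 = 5, A[1][1] + B[1][0] = 4 + 5 = 9, A[1][2] + B[2][0] = 2 + -2 = 0) = 0 (attained at k = 2)
  C[1][1] = min over k of (A[1][0] + B[0][1] = -4 + 2 = -2, A[1][1] + B[1][1] = 4 + 0 = 4, A[1][2] + B[2][1] = 2 + -4 = -2) = -2 (attained at k = 0)
  C[1][2] = min over k of (A[1][0] + B[0][2] = -4 + 1 = -3, A[1][1] + B[1][2] = 4 + 8 = 12, A[1][2] + B[2][2] = 2 + 2 = 4) = -3 (attained at k = 0)
  C[2][0] = min over k of (A[2][0] + B[0][0] = 0 + 9 = 9, A[2][1] + B[1][0] = -3 + 5 = 2, A[2][2] + B[2][0] = 10 + -2 = 8) = 2 (attained at k = 1)
  C[2][1] = min over k of (A[2][0] + B[0][1] = 0 + 2 = 2, A[2][1] + B[1][1] = -3 + 0 = -3, A[2][2] + B[2][1] = 10 + -4 = 6) = -3 (attained at k = 1)
  C[2][2] = min over k of (A[2][0] + B[0][2] = 0 + 1 = 1, A[2][1] + B[1][2] = -3 + 8 = 5, A[2][2] + B[2][2] = 10 + 2 = 12) = 1 (attained at k = 0)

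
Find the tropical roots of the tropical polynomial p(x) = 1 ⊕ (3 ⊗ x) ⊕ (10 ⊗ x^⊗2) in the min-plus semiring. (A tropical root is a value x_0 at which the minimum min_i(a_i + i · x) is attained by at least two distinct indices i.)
Roots: {-7, -2}

Each tropical root is a break point of the lower envelope of the lines y = a_i + i · x (there are 3 lines, with slopes 0, 1, ..., 2). Only the lines that attain the minimum somewhere contribute to roots; other lines are dominated. Here the surviving (envelope) indices are i = 2, i = 1, i = 0.
Intersections between consecutive envelope lines give the roots: for adjacent envelope indices i < j the intersection is x = (a_i − a_j) / (j − i). Reading off the sorted break points: {-7, -2}.
Verification: at each break x_0, at least two indices attain the minimum of min_i(a_i + i · x_0).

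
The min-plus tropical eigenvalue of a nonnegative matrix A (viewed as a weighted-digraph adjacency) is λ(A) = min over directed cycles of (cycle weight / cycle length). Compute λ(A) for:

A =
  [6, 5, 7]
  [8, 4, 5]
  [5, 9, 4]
λ(A) = 4

Enumerate directed cycles and compute their means (weight / length). Sample:
  cycle 0 → 0: weight = 6, length = 1, mean = 6/1 ≈ 6.000
  cycle 1 → 1: weight = 4, length = 1, mean = 4/1 ≈ 4.000
  cycle 2 → 2: weight = 4, length = 1, mean = 4/1 ≈ 4.000
  cycle 0 → 1 → 0: weight = 13, length = 2, mean = 13/2 ≈ 6.500
  cycle 0 → 2 → 0: weight = 12, length = 2, mean = 12/2 ≈ 6.000
  cycle 1 → 0 → 1: weight = 13, length = 2, mean = 13/2 ≈ 6.500
Minimum mean = 4.000, attained e.g. along the cycle 1 → 1 with weight 4 and length 1. So λ(A) = 4/1 = 4.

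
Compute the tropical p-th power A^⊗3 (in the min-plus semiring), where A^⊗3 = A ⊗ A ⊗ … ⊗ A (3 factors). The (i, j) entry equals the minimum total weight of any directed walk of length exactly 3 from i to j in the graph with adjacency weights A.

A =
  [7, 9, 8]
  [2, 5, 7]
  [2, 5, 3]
A^⊗3 =
  [13, 16, 14]
  [12, 15, 13]
  [8, 11, 9]

Each entry (A^⊗3)_ij equals the minimum over all length-3 walks i = v_0 → v_1 → … → v_3 = j of Σ_t A[v_t][v_{t+1}]. For example, for (i, j) = (0, 2) we minimise over 9 possible intermediate vertex sequences; the minimum is 14, attained along the walk 0 → 2 → 2 → 2.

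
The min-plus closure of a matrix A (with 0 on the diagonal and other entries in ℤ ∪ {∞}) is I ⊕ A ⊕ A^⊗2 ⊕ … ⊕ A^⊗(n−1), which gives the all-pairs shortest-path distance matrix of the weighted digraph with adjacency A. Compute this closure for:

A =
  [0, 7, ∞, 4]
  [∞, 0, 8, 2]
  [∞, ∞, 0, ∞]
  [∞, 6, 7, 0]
Closure =
  [0, 7, 11, 4]
  [∞, 0, 8, 2]
  [∞, ∞, 0, ∞]
  [∞, 6, 7, 0]

This is the Floyd-Warshall all-pairs shortest-path computation. For each intermediate vertex k = 0, 1, …, 3, update dist[i][j] ← min(dist[i][j], dist[i][k] + dist[k][j]). The final matrix gives, for each (i, j), the minimum total weight of any directed path from i to j (possibly empty when i = j).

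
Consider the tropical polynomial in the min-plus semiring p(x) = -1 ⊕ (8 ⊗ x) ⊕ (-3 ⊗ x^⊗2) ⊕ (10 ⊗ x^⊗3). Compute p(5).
p(5) = -1

A tropical monomial a ⊗ x^⊗i evaluates to a + i · x. Evaluating each term at x = 5:
  Term 0 contributes -1 + 0 · 5 = -1
  Term 1 contributes 8 + 1 · 5 = 13
  Term 2 contributes -3 + 2 · 5 = 7
  Term 3 contributes 10 + 3 · 5 = 25
p(5) = ⊕ of these = min[-1, 13, 7, 25] = -1.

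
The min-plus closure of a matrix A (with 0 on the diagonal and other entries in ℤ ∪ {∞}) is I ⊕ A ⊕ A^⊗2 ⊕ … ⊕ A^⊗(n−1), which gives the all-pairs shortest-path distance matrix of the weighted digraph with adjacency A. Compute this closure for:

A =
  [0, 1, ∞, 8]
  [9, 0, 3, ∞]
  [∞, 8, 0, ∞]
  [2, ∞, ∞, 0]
Closure =
  [0, 1, 4, 8]
  [9, 0, 3, 17]
  [17, 8, 0, 25]
  [2, 3, 6, 0]

This is the Floyd-Warshall all-pairs shortest-path computation. For each intermediate vertex k = 0, 1, …, 3, update dist[i][j] ← min(dist[i][j], dist[i][k] + dist[k][j]). The final matrix gives, for each (i, j), the minimum total weight of any directed path from i to j (possibly empty when i = j).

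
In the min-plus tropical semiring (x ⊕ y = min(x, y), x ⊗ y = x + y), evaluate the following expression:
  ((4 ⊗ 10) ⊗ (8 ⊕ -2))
((4 ⊗ 10) ⊗ (8 ⊕ -2)) = 12

Expand innermost to outermost. Recall ⊕ takes the minimum of its arguments and ⊗ takes their sum. Working out the expression ((4 ⊗ 10) ⊗ (8 ⊕ -2)) gives 12.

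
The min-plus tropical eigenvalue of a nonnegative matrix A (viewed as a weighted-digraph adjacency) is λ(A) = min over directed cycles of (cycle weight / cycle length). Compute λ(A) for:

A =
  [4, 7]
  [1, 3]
λ(A) = 3

Enumerate directed cycles and compute their means (weight / length). Sample:
  cycle 0 → 0: weight = 4, length = 1, mean = 4/1 ≈ 4.000
  cycle 1 → 1: weight = 3, length = 1, mean = 3/1 ≈ 3.000
  cycle 0 → 1 → 0: weight = 8, length = 2, mean = 8/2 ≈ 4.000
  cycle 1 → 0 → 1: weight = 8, length = 2, mean = 8/2 ≈ 4.000
Minimum mean = 3.000, attained e.g. along the cycle 1 → 1 with weight 3 and length 1. So λ(A) = 3/1 = 3.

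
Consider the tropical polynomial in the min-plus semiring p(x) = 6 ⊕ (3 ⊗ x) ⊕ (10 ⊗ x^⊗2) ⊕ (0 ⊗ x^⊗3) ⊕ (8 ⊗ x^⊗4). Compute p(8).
p(8) = 6

A tropical monomial a ⊗ x^⊗i evaluates to a + i · x. Evaluating each term at x = 8:
  Term 0 contributes 6 + 0 · 8 = 6
  Term 1 contributes 3 + 1 · 8 = 11
  Term 2 contributes 10 + 2 · 8 = 26
  Term 3 contributes 0 + 3 · 8 = 24
  Term 4 contributes 8 + 4 · 8 = 40
p(8) = ⊕ of these = min[6, 11, 26, 24, 40] = 6.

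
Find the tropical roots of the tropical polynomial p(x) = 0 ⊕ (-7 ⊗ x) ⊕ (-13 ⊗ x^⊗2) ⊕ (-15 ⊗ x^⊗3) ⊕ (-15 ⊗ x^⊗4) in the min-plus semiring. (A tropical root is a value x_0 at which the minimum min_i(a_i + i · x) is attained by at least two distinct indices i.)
Roots: {0, 2, 6, 7}

Each tropical root is a break point of the lower envelope of the lines y = a_i + i · x (there are 5 lines, with slopes 0, 1, ..., 4). Only the lines that attain the minimum somewhere contribute to roots; other lines are dominated. Here the surviving (envelope) indices are i = 4, i = 3, i = 2, i = 1, i = 0.
Intersections between consecutive envelope lines give the roots: for adjacent envelope indices i < j the intersection is x = (a_i − a_j) / (j − i). Reading off the sorted break points: {0, 2, 6, 7}.
Verification: at each break x_0, at least two indices attain the minimum of min_i(a_i + i · x_0).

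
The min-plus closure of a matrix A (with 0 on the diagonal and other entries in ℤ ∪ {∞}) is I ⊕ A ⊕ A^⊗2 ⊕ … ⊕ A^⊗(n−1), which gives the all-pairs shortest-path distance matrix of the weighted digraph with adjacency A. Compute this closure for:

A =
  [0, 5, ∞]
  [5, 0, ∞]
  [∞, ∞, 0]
Closure =
  [0, 5, ∞]
  [5, 0, ∞]
  [∞, ∞, 0]

This is the Floyd-Warshall all-pairs shortest-path computation. For each intermediate vertex k = 0, 1, …, 2, update dist[i][j] ← min(dist[i][j], dist[i][k] + dist[k][j]). The final matrix gives, for each (i, j), the minimum total weight of any directed path from i to j (possibly empty when i = j).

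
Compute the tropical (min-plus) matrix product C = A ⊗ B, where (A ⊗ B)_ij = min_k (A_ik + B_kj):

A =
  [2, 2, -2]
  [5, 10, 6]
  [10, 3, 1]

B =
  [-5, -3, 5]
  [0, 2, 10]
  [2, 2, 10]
A ⊗ B =
  [-3, -1, 7]
  [0, 2, 10]
  [3, 3, 11]

Apply the min-plus product entry-by-entry:
  C[0][0] = min over k of (A[0][0] + B[0][0] = 2 + -5 = -3, A[0][1] + B[1][0] = 2 + 0 = 2, A[0][2] + B[2][0] = -2 + 2 = 0) = -3 (attained at k = 0)
  C[0][1] = min over k of (A[0][0] + B[0][1] = 2 + -3 = -1, A[0][1] + B[1][1] = 2 + 2 = 4, A[0][2] + B[2][1] = -2 + 2 = 0) = -1 (attained at k = 0)
  C[0][2] = min over k of (A[0][0] + B[0][2] = 2 + 5 = 7, A[0][1] + B[1][2] = 2 + 10 = 12, A[0][2] + B[2][2] = -2 + 10 = 8) = 7 (attained at k = 0)
  C[1][0] = min over k of (A[1][0] + B[0][0] = 5 + -5 = 0, A[1][1] + B[1][0] = 10 + 0 = 10, A[1][2] + B[2][0] = 6 + 2 = 8) = 0 (attained at k = 0)
  C[1][1] = min over k of (A[1][0] + B[0][1] = 5 + -3 = 2, A[1][1] + B[1][1] = 10 + 2 = 12, A[1][2] + B[2][1] = 6 + 2 = 8) = 2 (attained at k = 0)
  C[1][2] = min over k of (A[1][0] + B[0][2] = 5 + 5 = 10, A[1][1] + B[1][2] = 10 + 10 = 20, A[1][2] + B[2][2] = 6 + 10 = 16) = 10 (attained at k = 0)
  C[2][0] = min over k of (A[2][0] + B[0][0] = 10 + -5 = 5, A[2][1] + B[1][0] = 3 + 0 = 3, A[2][2] + B[2][0] = 1 + 2 = 3) = 3 (attained at k = 1)
  C[2][1] = min over k of (A[2][0] + B[0][1] = 10 + -3 = 7, A[2][1] + B[1][1] = 3 + 2 = 5, A[2][2] + B[2][1] = 1 + 2 = 3) = 3 (attained at k = 2)
  C[2][2] = min over k of (A[2][0] + B[0][2] = 10 + 5 = 15, A[2][1] + B[1][2] = 3 + 10 = 13, A[2][2] + B[2][2] = 1 + 10 = 11) = 11 (attained at k = 2)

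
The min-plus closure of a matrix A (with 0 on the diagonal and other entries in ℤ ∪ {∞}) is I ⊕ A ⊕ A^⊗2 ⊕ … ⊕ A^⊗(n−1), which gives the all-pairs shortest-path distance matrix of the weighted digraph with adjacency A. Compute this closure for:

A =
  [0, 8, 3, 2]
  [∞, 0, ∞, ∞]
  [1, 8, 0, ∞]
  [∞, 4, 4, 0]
Closure =
  [0, 6, 3, 2]
  [∞, 0, ∞, ∞]
  [1, 7, 0, 3]
  [5, 4, 4, 0]

This is the Floyd-Warshall all-pairs shortest-path computation. For each intermediate vertex k = 0, 1, …, 3, update dist[i][j] ← min(dist[i][j], dist[i][k] + dist[k][j]). The final matrix gives, for each (i, j), the minimum total weight of any directed path from i to j (possibly empty when i = j).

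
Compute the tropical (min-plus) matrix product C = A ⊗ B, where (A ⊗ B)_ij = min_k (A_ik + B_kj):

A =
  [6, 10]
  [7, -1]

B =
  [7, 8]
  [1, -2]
A ⊗ B =
  [11, 8]
  [0, -3]

Apply the min-plus product entry-by-entry:
  C[0][0] = min over k of (A[0][0] + B[0][0] = 6 + 7 = 13, A[0][1] + B[1][0] = 10 + 1 = 11) = 11 (attained at k = 1)
  C[0][1] = min over k of (A[0][0] + B[0][1] = 6 + 8 = 14, A[0][1] + B[1][1] = 10 + -2 = 8) = 8 (attained at k = 1)
  C[1][0] = min over k of (A[1][0] + B[0][0] = 7 + 7 = 14, A[1][1] + B[1][0] = -1 + 1 = 0) = 0 (attained at k = 1)
  C[1][1] = min over k of (A[1][0] + B[0][1] = 7 + 8 = 15, A[1][1] + B[1][1] = -1 + -2 = -3) = -3 (attained at k = 1)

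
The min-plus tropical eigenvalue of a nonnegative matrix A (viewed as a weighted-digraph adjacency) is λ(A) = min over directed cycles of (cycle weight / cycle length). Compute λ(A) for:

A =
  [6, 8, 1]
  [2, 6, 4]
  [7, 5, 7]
λ(A) = 8/3

Enumerate directed cycles and compute their means (weight / length). Sample:
  cycle 0 → 0: weight = 6, length = 1, mean = 6/1 ≈ 6.000
  cycle 1 → 1: weight = 6, length = 1, mean = 6/1 ≈ 6.000
  cycle 2 → 2: weight = 7, length = 1, mean = 7/1 ≈ 7.000
  cycle 0 → 1 → 0: weight = 10, length = 2, mean = 10/2 ≈ 5.000
  cycle 0 → 2 → 0: weight = 8, length = 2, mean = 8/2 ≈ 4.000
  cycle 1 → 0 → 1: weight = 10, length = 2, mean = 10/2 ≈ 5.000
Minimum mean = 2.667, attained e.g. along the cycle 0 → 2 → 1 → 0 with weight 8 and length 3. So λ(A) = 8/3 = 8/3.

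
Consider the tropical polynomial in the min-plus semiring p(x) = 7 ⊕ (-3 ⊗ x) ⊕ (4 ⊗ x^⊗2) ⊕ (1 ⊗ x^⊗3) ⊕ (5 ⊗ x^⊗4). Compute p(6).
p(6) = 3

A tropical monomial a ⊗ x^⊗i evaluates to a + i · x. Evaluating each term at x = 6:
  Term 0 contributes 7 + 0 · 6 = 7
  Term 1 contributes -3 + 1 · 6 = 3
  Term 2 contributes 4 + 2 · 6 = 16
  Term 3 contributes 1 + 3 · 6 = 19
  Term 4 contributes 5 + 4 · 6 = 29
p(6) = ⊕ of these = min[7, 3, 16, 19, 29] = 3.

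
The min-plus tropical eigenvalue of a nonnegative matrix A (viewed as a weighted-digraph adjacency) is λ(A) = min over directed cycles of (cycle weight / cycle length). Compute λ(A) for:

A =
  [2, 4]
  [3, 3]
λ(A) = 2

Enumerate directed cycles and compute their means (weight / length). Sample:
  cycle 0 → 0: weight = 2, length = 1, mean = 2/1 ≈ 2.000
  cycle 1 → 1: weight = 3, length = 1, mean = 3/1 ≈ 3.000
  cycle 0 → 1 → 0: weight = 7, length = 2, mean = 7/2 ≈ 3.500
  cycle 1 → 0 → 1: weight = 7, length = 2, mean = 7/2 ≈ 3.500
Minimum mean = 2.000, attained e.g. along the cycle 0 → 0 with weight 2 and length 1. So λ(A) = 2/1 = 2.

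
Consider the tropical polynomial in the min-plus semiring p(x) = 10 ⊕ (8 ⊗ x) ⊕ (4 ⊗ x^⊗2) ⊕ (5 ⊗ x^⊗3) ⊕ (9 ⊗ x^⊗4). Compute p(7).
p(7) = 10

A tropical monomial a ⊗ x^⊗i evaluates to a + i · x. Evaluating each term at x = 7:
  Term 0 contributes 10 + 0 · 7 = 10
  Term 1 contributes 8 + 1 · 7 = 15
  Term 2 contributes 4 + 2 · 7 = 18
  Term 3 contributes 5 + 3 · 7 = 26
  Term 4 contributes 9 + 4 · 7 = 37
p(7) = ⊕ of these = min[10, 15, 18, 26, 37] = 10.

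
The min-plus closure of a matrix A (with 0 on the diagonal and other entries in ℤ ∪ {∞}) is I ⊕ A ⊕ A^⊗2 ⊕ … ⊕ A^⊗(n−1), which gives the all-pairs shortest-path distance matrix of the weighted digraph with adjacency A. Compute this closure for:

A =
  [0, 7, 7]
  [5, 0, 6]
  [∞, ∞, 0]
Closure =
  [0, 7, 7]
  [5, 0, 6]
  [∞, ∞, 0]

This is the Floyd-Warshall all-pairs shortest-path computation. For each intermediate vertex k = 0, 1, …, 2, update dist[i][j] ← min(dist[i][j], dist[i][k] + dist[k][j]). The final matrix gives, for each (i, j), the minimum total weight of any directed path from i to j (possibly empty when i = j).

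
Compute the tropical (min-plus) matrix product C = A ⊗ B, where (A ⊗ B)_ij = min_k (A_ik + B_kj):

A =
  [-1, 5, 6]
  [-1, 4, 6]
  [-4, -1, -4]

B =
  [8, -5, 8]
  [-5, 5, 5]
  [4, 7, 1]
A ⊗ B =
  [0, -6, 7]
  [-1, -6, 7]
  [-6, -9, -3]

Apply the min-plus product entry-by-entry:
  C[0][0] = min over k of (A[0][0] + B[0][0] = -1 + 8 = 7, A[0][1] + B[1][0] = 5 + -5 = 0, A[0][2] + B[2][0] = 6 + 4 = 10) = 0 (attained at k = 1)
  C[0][1] = min over k of (A[0][0] + B[0][1] = -1 + -5 = -6, A[0][1] + B[1][1] = 5 + 5 = 10, A[0][2] + B[2][1] = 6 + 7 = 13) = -6 (attained at k = 0)
  C[0][2] = min over k of (A[0][0] + B[0][2] = -1 + 8 = 7, A[0][1] + B[1][2] = 5 + 5 = 10, A[0][2] + B[2][2] = 6 + 1 = 7) = 7 (attained at k = 0)
  C[1][0] = min over k of (A[1][0] + B[0][0] = -1 + 8 = 7, A[1][1] + B[1][0] = 4 + -5 = -1, A[1][2] + B[2][0] = 6 + 4 = 10) = -1 (attained at k = 1)
  C[1][1] = min over k of (A[1][0] + B[0][1] = -1 + -5 = -6, A[1][1] + B[1][1] = 4 + 5 = 9, A[1][2] + B[2][1] = 6 + 7 = 13) = -6 (attained at k = 0)
  C[1][2] = min over k of (A[1][0] + B[0][2] = -1 + 8 = 7, A[1][1] + B[1][2] = 4 + 5 = 9, A[1][2] + B[2][2] = 6 + 1 = 7) = 7 (attained at k = 0)
  C[2][0] = min over k of (A[2][0] + B[0][0] = -4 + 8 = 4, A[2][1] + B[1][0] = -1 + -5 = -6, A[2][2] + B[2][0] = -4 + 4 = 0) = -6 (attained at k = 1)
  C[2][1] = min over k of (A[2][0] + B[0][1] = -4 + -5 = -9, A[2][1] + B[1][1] = -1 + 5 = 4, A[2][2] + B[2][1] = -4 + 7 = 3) = -9 (attained at k = 0)
  C[2][2] = min over k of (A[2][0] + B[0][2] = -4 + 8 = 4, A[2][1] + B[1][2] = -1 + 5 = 4, A[2][2] + B[2][2] = -4 + 1 = -3) = -3 (attained at k = 2)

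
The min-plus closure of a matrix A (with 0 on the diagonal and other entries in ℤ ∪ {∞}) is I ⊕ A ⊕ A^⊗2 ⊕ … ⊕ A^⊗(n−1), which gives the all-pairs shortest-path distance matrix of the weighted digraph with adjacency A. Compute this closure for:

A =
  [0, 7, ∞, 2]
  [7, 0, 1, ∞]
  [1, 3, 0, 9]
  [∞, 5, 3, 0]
Closure =
  [0, 7, 5, 2]
  [2, 0, 1, 4]
  [1, 3, 0, 3]
  [4, 5, 3, 0]

This is the Floyd-Warshall all-pairs shortest-path computation. For each intermediate vertex k = 0, 1, …, 3, update dist[i][j] ← min(dist[i][j], dist[i][k] + dist[k][j]). The final matrix gives, for each (i, j), the minimum total weight of any directed path from i to j (possibly empty when i = j).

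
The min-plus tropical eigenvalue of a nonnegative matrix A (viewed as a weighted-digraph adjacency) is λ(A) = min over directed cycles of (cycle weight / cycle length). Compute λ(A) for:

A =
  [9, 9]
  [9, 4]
λ(A) = 4

Enumerate directed cycles and compute their means (weight / length). Sample:
  cycle 0 → 0: weight = 9, length = 1, mean = 9/1 ≈ 9.000
  cycle 1 → 1: weight = 4, length = 1, mean = 4/1 ≈ 4.000
  cycle 0 → 1 → 0: weight = 18, length = 2, mean = 18/2 ≈ 9.000
  cycle 1 → 0 → 1: weight = 18, length = 2, mean = 18/2 ≈ 9.000
Minimum mean = 4.000, attained e.g. along the cycle 1 → 1 with weight 4 and length 1. So λ(A) = 4/1 = 4.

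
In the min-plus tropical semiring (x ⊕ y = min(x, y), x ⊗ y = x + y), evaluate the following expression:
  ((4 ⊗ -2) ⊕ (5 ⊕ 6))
((4 ⊗ -2) ⊕ (5 ⊕ 6)) = 2

Expand innermost to outermost. Recall ⊕ takes the minimum of its arguments and ⊗ takes their sum. Working out the expression ((4 ⊗ -2) ⊕ (5 ⊕ 6)) gives 2.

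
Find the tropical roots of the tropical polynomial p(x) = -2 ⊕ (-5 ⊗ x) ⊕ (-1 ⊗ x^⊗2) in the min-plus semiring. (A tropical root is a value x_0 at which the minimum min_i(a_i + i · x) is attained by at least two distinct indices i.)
Roots: {-4, 3}

Each tropical root is a break point of the lower envelope of the lines y = a_i + i · x (there are 3 lines, with slopes 0, 1, ..., 2). Only the lines that attain the minimum somewhere contribute to roots; other lines are dominated. Here the surviving (envelope) indices are i = 2, i = 1, i = 0.
Intersections between consecutive envelope lines give the roots: for adjacent envelope indices i < j the intersection is x = (a_i − a_j) / (j − i). Reading off the sorted break points: {-4, 3}.
Verification: at each break x_0, at least two indices attain the minimum of min_i(a_i + i · x_0).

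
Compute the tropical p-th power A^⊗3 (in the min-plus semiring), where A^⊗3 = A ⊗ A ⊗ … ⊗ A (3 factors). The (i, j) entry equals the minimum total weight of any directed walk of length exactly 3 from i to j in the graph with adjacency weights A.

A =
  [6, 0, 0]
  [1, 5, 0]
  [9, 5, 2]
A^⊗3 =
  [6, 1, 1]
  [2, 6, 1]
  [8, 6, 6]

Each entry (A^⊗3)_ij equals the minimum over all length-3 walks i = v_0 → v_1 → … → v_3 = j of Σ_t A[v_t][v_{t+1}]. For example, for (i, j) = (0, 2) we minimise over 9 possible intermediate vertex sequences; the minimum is 1, attained along the walk 0 → 1 → 0 → 2.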